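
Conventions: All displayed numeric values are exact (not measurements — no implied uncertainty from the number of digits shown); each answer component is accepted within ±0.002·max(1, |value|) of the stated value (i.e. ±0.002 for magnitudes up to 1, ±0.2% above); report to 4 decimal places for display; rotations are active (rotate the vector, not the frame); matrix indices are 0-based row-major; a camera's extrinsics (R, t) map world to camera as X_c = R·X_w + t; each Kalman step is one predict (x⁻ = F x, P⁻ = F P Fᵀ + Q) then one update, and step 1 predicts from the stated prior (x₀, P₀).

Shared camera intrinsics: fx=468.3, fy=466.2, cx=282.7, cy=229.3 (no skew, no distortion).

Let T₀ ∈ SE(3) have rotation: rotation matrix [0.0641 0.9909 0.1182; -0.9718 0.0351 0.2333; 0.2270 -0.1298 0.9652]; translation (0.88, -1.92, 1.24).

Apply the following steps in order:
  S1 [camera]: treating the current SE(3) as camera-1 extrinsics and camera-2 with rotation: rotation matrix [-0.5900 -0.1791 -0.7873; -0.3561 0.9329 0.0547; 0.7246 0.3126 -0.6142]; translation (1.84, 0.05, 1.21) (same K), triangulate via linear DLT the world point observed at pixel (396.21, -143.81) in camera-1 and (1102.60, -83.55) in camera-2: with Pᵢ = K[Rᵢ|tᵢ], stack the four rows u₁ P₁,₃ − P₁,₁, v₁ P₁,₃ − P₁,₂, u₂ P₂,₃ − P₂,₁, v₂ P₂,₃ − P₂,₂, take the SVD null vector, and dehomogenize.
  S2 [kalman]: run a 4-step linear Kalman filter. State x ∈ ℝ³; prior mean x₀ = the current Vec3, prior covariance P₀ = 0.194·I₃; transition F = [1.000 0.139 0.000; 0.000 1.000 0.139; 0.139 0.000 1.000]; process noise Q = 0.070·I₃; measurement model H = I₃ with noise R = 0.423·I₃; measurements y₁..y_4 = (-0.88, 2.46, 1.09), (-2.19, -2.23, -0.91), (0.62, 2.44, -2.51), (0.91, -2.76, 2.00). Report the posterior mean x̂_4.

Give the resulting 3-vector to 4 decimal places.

result = (0.0382, -0.4623, 0.1276)

after S1 (triangulate): (0.1873, -0.4508, 1.0386)
after S2 (kf_track): (0.0382, -0.4623, 0.1276)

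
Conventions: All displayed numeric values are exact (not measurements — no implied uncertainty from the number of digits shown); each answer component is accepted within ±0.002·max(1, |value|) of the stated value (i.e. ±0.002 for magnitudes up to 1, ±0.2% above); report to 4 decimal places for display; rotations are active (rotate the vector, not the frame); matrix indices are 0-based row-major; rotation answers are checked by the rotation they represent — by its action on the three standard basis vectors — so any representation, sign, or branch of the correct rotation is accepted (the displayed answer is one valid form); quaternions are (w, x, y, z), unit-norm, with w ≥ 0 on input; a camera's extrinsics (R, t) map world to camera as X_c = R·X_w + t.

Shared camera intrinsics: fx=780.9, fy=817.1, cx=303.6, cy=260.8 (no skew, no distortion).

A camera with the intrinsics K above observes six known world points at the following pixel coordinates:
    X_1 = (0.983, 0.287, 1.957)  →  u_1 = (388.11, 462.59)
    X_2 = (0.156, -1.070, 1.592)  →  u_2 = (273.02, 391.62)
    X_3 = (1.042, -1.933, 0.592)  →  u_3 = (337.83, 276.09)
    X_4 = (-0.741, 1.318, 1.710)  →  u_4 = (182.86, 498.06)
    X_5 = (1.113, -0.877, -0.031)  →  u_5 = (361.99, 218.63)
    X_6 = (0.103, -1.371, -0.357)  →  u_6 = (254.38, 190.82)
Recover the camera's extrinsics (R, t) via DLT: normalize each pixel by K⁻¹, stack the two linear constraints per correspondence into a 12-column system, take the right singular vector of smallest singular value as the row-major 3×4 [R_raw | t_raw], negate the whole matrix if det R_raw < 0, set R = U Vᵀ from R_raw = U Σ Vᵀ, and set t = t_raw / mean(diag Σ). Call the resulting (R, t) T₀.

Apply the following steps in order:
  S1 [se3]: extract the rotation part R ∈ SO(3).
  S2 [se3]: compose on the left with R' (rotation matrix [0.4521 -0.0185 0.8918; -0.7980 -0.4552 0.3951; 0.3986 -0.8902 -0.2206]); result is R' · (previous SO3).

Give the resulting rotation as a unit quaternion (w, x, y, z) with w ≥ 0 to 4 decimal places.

source (pnp_recover): camera pose = R=[0.9878 0.1468 0.0525; -0.0615 0.0576 0.9964; 0.1432 -0.9875 0.0659], t=(-0.3900, -0.2500, 6.7190)
after S1 (rot_of_se3): [0.9878 0.1468 0.0525; -0.0615 0.0576 0.9964; 0.1432 -0.9875 0.0659]
after S2 (compose_so3): [0.5754 -0.8153 0.0641; -0.7036 -0.5335 -0.4694; 0.4169 0.2250 -0.8807]

rotation (quat) = (0.2008, 0.8645, -0.4393, 0.1391)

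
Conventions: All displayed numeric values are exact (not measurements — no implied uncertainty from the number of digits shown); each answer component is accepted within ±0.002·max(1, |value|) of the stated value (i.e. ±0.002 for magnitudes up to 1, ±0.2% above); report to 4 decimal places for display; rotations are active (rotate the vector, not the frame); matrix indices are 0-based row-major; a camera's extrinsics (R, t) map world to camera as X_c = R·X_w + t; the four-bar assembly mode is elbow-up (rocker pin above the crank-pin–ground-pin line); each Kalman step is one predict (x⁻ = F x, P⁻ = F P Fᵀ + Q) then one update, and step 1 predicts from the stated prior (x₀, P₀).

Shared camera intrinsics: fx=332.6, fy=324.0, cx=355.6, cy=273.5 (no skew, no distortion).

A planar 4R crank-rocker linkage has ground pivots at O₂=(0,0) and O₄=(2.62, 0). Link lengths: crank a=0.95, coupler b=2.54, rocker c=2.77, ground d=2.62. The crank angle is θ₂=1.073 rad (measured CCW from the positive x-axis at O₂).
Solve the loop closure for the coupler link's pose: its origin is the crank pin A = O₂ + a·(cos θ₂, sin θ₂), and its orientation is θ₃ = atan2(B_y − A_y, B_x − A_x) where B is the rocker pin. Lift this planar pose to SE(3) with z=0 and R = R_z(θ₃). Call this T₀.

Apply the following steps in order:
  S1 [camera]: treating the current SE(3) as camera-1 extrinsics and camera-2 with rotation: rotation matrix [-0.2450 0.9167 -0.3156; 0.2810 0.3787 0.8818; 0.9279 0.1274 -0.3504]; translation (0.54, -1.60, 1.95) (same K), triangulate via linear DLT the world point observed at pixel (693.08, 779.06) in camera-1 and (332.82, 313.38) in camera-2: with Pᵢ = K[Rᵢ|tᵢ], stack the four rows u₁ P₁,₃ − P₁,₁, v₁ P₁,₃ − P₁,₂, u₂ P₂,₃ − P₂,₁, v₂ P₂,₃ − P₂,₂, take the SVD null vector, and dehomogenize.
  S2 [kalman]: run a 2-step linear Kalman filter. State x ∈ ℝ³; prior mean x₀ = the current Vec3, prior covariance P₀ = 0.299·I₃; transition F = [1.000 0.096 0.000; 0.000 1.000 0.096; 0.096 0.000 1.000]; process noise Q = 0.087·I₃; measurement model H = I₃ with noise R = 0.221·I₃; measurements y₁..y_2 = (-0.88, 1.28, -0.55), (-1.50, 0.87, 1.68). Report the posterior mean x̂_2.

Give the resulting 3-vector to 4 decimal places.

result = (-0.6320, 0.8741, 0.9517)

source (fourbar_fk): coupler pose = R=[0.6662 -0.7458 0.0000; 0.7458 0.6662 0.0000; 0.0000 0.0000 1.0000], t=(0.4536, 0.8347, 0.0000)
after S1 (triangulate): (1.9336, 0.2215, 1.5537)
after S2 (kf_track): (-0.6320, 0.8741, 0.9517)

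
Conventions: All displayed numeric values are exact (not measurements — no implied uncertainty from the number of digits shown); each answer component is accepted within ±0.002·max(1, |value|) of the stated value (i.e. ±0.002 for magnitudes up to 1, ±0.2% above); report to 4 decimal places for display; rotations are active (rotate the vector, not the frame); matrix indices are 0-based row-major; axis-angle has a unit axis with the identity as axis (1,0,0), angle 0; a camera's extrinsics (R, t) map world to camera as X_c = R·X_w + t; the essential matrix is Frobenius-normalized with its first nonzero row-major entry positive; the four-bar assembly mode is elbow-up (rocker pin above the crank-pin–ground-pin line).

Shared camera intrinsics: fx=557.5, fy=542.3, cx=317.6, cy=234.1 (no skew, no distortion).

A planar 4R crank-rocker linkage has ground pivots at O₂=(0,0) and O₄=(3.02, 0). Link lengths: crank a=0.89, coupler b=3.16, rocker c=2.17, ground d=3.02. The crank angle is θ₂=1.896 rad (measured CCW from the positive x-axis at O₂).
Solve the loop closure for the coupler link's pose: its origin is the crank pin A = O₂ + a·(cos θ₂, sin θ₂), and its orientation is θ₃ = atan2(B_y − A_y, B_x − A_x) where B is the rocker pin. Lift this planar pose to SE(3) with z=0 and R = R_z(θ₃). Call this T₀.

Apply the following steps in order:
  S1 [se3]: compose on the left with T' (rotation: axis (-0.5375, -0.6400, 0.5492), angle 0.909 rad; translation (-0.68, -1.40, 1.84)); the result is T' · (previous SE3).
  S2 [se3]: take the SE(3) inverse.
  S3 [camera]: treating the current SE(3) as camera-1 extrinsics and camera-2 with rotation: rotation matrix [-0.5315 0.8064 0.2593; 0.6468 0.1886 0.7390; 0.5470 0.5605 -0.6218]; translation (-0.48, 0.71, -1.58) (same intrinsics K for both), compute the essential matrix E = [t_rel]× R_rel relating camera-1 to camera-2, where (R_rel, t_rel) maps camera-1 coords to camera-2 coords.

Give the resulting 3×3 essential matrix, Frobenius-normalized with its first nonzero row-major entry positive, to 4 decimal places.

source (fourbar_fk): coupler pose = R=[0.9134 -0.4070 0.0000; 0.4070 0.9134 0.0000; 0.0000 0.0000 1.0000], t=(-0.2844, 0.8434, 0.0000)
after S1 (compose_se3): R=[0.5407 -0.5700 -0.6187; 0.8312 0.4752 0.2885; 0.1295 -0.6702 0.7308], t=(-1.1400, -0.9095, 1.2569)
after S2 (invert_se3): R=[0.5407 0.8312 0.1295; -0.5700 0.4752 -0.6702; -0.6187 0.2885 0.7308], t=(1.2095, 0.6249, -1.3613)
after S3 (essential): [0.5137 -0.4808 0.0431; -0.2495 -0.3329 -0.5533; -0.0935 -0.0308 -0.1190]

matrix = [0.5137 -0.4808 0.0431; -0.2495 -0.3329 -0.5533; -0.0935 -0.0308 -0.1190]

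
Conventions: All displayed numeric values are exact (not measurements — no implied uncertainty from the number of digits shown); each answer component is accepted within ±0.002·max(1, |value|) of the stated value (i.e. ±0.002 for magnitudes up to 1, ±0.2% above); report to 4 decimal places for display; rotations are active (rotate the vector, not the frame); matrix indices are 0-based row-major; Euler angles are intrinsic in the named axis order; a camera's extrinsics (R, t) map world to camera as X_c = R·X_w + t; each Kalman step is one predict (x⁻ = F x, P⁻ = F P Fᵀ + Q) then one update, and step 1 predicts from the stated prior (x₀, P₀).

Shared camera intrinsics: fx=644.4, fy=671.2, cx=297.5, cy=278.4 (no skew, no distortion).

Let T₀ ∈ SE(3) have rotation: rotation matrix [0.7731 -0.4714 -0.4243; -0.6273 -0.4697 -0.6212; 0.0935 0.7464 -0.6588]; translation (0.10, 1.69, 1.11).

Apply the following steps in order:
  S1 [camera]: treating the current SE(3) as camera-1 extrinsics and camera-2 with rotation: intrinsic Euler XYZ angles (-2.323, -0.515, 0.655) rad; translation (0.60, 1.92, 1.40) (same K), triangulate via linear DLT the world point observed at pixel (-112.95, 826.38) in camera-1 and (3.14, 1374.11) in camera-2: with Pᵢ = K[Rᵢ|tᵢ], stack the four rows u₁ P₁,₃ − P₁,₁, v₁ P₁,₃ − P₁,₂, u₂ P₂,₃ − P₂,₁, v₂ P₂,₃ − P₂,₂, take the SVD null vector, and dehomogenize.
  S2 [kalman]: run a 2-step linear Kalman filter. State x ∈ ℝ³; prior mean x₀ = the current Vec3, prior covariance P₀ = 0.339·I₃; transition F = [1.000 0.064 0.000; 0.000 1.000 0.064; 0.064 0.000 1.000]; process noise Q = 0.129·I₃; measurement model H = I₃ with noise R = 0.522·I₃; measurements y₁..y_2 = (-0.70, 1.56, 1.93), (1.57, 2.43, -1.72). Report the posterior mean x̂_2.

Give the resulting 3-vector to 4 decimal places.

result = (0.3976, 1.7848, 0.0021)

after S1 (triangulate): (-0.3962, 0.9407, 0.5698)
after S2 (kf_track): (0.3976, 1.7848, 0.0021)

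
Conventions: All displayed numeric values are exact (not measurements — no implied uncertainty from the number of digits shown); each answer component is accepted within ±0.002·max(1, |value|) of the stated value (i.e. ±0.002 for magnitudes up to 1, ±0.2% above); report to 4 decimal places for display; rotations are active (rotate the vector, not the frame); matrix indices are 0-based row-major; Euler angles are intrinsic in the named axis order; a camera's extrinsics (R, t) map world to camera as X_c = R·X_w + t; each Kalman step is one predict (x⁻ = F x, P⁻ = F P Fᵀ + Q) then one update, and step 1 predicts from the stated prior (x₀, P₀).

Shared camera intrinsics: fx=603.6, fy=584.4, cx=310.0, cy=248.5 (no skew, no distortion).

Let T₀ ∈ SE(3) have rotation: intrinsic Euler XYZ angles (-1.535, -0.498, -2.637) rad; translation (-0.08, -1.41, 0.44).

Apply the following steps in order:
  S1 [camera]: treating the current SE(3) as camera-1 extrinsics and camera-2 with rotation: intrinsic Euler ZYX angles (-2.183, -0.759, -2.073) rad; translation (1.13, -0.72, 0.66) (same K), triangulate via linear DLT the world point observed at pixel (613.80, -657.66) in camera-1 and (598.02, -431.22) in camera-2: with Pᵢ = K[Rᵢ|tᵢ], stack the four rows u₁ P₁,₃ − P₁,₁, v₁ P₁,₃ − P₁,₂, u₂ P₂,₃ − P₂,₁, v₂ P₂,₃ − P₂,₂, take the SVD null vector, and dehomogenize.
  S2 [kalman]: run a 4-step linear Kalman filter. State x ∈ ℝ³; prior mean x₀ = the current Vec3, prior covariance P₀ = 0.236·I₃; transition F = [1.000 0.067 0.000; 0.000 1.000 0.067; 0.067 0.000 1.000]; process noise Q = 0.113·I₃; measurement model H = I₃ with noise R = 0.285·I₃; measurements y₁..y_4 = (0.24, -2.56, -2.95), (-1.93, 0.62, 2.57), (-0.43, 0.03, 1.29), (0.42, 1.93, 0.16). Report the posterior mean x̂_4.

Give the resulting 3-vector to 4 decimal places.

result = (-0.1353, 0.8715, 0.4747)

after S1 (triangulate): (-0.0005, 0.8442, -0.6436)
after S2 (kf_track): (-0.1353, 0.8715, 0.4747)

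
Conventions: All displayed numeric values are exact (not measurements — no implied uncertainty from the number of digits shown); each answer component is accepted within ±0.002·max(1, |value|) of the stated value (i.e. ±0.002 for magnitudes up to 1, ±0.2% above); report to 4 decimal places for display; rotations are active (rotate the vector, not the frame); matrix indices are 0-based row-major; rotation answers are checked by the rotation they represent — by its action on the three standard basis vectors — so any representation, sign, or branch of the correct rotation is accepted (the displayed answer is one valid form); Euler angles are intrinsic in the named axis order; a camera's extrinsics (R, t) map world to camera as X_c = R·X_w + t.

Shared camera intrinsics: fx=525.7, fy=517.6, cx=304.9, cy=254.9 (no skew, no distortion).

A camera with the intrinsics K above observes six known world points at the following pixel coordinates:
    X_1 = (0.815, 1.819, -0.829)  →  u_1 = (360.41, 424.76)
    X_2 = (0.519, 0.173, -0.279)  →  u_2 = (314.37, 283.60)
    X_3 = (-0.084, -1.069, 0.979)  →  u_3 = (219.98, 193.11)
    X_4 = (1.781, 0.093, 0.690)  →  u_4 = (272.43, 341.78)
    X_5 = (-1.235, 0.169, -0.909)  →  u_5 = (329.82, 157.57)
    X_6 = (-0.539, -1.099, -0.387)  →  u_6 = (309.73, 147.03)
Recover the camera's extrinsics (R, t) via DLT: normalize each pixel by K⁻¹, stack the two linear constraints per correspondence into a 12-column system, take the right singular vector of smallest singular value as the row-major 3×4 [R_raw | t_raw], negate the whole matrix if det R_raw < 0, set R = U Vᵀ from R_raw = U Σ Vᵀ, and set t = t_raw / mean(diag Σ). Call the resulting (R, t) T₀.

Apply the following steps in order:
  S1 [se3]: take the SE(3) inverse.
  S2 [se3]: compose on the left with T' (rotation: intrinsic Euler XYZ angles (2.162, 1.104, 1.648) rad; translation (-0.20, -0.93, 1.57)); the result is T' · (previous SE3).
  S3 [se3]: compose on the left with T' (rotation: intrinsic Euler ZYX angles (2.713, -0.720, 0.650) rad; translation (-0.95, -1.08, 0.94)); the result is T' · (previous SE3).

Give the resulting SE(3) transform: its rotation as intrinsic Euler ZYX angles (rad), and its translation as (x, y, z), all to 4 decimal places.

rotation (euler_zyx) = (-0.3226, 0.1083, -0.5873), translation = (-0.9878, -2.7976, -3.7511)

source (pnp_recover): camera pose = R=[0.2768 -0.1068 -0.9550; 0.6702 0.7336 0.1122; 0.6886 -0.6711 0.2747], t=(-0.2800, -0.1000, 6.0302)
after S1 (invert_se3): R=[0.2768 0.6702 0.6886; -0.1068 0.7336 -0.6711; -0.9550 0.1122 0.2747], t=(-4.0078, 4.0904, -1.9124)
after S2 (compose_se3): R=[-0.8145 -0.2522 0.5225; 0.2616 -0.9635 -0.0574; 0.5179 0.0899 0.8507], t=(-3.6040, -0.6070, -3.4059)
after S3 (compose_se3): R=[0.9429 0.2071 0.2610; -0.3152 0.8085 0.4970; -0.1081 -0.5509 0.8276], t=(-0.9878, -2.7976, -3.7511)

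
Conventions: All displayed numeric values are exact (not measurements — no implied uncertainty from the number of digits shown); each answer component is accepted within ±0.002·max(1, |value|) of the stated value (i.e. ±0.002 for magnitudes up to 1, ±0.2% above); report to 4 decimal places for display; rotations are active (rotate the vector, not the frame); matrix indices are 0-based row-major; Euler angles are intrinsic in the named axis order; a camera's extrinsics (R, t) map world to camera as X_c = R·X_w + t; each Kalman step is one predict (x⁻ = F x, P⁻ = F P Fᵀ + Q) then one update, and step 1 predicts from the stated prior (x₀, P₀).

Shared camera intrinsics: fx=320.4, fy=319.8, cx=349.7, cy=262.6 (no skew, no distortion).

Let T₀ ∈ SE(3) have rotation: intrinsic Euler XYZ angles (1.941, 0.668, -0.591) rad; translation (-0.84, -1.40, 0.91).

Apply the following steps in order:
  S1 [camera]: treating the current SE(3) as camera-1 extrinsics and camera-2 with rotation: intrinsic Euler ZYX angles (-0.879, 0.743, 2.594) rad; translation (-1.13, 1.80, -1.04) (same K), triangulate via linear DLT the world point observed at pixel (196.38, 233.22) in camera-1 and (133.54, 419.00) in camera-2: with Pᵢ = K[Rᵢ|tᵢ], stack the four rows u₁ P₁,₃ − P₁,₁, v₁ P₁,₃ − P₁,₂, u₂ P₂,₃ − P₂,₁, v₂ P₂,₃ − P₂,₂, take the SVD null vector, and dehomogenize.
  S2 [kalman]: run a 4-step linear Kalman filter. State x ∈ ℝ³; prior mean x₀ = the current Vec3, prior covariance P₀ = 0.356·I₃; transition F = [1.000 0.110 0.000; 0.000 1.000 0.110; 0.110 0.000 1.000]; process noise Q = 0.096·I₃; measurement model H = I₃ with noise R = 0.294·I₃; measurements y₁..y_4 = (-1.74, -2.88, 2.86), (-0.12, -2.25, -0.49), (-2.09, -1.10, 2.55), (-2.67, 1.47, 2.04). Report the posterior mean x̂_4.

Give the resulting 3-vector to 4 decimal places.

after S1 (triangulate): (-0.3056, 1.6292, -1.7757)
after S2 (kf_track): (-1.9442, -0.0428, 1.5039)

result = (-1.9442, -0.0428, 1.5039)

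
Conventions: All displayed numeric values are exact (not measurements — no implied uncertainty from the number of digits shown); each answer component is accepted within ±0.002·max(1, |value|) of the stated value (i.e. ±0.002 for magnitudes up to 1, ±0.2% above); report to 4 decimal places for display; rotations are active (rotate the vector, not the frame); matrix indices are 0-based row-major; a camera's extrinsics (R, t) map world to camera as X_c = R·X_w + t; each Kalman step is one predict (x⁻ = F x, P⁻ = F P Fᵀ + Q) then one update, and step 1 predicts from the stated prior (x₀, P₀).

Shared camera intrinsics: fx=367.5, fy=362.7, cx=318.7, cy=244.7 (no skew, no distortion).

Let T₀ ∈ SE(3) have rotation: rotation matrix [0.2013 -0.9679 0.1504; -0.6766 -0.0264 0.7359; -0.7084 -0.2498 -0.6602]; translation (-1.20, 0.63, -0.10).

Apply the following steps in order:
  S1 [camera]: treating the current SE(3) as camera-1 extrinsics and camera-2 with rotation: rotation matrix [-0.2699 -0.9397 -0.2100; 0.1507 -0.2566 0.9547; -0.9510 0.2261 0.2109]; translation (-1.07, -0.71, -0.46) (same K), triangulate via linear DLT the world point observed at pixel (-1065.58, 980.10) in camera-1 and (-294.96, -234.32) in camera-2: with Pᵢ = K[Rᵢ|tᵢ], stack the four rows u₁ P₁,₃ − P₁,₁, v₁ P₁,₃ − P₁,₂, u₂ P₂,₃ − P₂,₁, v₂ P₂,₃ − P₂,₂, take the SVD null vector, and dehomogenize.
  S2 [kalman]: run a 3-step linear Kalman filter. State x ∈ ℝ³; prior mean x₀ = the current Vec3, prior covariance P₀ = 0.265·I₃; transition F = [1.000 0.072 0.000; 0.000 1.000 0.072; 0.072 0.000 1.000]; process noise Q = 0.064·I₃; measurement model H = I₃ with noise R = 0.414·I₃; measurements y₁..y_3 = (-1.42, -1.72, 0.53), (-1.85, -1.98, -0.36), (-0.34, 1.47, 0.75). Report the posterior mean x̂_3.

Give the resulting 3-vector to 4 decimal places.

after S1 (triangulate): (-1.3376, 1.1084, -0.1682)
after S2 (kf_track): (-1.1291, -0.0052, 0.1187)

result = (-1.1291, -0.0052, 0.1187)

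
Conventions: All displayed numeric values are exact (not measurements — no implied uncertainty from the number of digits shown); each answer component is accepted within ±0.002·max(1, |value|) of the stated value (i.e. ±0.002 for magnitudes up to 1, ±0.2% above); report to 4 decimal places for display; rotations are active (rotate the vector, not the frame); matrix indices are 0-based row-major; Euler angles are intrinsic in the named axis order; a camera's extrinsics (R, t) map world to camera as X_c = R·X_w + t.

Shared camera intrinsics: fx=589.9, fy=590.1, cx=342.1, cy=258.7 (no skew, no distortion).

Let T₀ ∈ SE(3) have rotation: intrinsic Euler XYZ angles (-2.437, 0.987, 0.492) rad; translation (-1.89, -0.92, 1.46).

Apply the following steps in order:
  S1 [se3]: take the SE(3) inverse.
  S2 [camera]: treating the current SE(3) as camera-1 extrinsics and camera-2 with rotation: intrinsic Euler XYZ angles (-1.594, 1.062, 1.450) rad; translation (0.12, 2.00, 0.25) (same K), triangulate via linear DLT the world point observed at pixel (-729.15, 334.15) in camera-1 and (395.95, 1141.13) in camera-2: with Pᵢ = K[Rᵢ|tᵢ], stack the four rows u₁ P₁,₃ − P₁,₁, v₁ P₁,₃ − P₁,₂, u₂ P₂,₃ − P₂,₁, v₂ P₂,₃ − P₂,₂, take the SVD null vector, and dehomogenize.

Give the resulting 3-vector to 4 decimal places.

after S1 (invert_se3): R=[0.4858 -0.8362 0.2543; -0.2604 -0.4162 -0.8712; 0.8344 0.3570 -0.4199], t=(-0.2224, 0.3969, 2.5185)
after S2 (triangulate): (-1.9612, 0.6788, 0.5887)

result = (-1.9612, 0.6788, 0.5887)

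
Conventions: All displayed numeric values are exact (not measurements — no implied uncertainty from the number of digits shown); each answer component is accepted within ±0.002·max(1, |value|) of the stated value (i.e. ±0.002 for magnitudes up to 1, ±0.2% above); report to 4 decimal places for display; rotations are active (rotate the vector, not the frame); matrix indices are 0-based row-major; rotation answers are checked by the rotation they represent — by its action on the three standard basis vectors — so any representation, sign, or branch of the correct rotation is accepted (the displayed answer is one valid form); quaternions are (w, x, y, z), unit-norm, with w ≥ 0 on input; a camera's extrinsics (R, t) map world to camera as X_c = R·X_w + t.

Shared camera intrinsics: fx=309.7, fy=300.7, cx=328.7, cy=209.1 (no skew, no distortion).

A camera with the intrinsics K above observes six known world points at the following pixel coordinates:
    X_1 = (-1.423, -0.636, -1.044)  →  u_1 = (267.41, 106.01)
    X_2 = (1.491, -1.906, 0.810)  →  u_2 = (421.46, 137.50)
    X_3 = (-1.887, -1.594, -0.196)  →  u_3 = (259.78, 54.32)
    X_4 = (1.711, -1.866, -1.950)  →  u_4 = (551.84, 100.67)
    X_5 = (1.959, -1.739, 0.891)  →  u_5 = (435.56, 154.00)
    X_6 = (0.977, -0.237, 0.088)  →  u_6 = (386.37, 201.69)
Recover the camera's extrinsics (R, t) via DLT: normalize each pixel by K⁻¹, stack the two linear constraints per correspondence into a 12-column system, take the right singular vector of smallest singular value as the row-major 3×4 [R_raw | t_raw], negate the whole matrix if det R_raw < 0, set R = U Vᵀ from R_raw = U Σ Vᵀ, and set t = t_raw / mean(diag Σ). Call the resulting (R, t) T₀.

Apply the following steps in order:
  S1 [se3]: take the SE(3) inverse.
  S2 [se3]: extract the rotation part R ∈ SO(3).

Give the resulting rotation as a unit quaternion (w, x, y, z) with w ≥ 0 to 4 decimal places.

source (pnp_recover): camera pose = R=[0.9103 -0.3513 -0.2188; 0.3559 0.9343 -0.0196; 0.2113 -0.0601 0.9756], t=(0.0700, -0.2600, 5.1897)
after S1 (invert_se3): R=[0.9103 0.3559 0.2113; -0.3513 0.9343 -0.0601; -0.2188 -0.0196 0.9756], t=(-1.0677, 0.5791, -5.0527)
after S2 (rot_of_se3): [0.9103 0.3559 0.2113; -0.3513 0.9343 -0.0601; -0.2188 -0.0196 0.9756]

rotation (quat) = (0.9773, 0.0104, 0.1100, -0.1809)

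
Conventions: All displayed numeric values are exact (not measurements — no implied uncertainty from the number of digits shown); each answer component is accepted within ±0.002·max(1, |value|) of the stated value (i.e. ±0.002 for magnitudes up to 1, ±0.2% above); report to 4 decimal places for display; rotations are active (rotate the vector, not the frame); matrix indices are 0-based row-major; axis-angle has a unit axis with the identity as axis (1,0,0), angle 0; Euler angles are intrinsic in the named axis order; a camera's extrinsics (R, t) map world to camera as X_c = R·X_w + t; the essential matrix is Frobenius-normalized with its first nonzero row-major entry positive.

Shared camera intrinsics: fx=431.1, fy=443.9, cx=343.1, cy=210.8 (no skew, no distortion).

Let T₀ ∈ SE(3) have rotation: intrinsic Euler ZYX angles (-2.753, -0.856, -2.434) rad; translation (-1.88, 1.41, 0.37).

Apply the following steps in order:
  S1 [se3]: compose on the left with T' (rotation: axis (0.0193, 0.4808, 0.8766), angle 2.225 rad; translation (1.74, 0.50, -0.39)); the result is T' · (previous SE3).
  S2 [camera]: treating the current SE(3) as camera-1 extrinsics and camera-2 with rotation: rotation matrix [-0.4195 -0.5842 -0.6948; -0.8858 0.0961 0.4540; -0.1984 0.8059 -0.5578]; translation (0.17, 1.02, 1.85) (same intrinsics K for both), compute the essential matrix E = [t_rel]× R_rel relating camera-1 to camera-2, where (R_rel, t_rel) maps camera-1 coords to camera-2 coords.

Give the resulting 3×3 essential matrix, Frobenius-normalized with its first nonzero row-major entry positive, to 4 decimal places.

matrix = [0.1394 0.2175 -0.5386; -0.0154 -0.4177 0.2020; -0.1654 0.5223 0.3571]

after S1 (compose_se3): R=[0.8465 -0.0751 0.5271; 0.1282 -0.9321 -0.3387; 0.5167 0.3542 -0.7794], t=(2.0743, -0.9244, 1.4859)
after S2 (essential): [0.1394 0.2175 -0.5386; -0.0154 -0.4177 0.2020; -0.1654 0.5223 0.3571]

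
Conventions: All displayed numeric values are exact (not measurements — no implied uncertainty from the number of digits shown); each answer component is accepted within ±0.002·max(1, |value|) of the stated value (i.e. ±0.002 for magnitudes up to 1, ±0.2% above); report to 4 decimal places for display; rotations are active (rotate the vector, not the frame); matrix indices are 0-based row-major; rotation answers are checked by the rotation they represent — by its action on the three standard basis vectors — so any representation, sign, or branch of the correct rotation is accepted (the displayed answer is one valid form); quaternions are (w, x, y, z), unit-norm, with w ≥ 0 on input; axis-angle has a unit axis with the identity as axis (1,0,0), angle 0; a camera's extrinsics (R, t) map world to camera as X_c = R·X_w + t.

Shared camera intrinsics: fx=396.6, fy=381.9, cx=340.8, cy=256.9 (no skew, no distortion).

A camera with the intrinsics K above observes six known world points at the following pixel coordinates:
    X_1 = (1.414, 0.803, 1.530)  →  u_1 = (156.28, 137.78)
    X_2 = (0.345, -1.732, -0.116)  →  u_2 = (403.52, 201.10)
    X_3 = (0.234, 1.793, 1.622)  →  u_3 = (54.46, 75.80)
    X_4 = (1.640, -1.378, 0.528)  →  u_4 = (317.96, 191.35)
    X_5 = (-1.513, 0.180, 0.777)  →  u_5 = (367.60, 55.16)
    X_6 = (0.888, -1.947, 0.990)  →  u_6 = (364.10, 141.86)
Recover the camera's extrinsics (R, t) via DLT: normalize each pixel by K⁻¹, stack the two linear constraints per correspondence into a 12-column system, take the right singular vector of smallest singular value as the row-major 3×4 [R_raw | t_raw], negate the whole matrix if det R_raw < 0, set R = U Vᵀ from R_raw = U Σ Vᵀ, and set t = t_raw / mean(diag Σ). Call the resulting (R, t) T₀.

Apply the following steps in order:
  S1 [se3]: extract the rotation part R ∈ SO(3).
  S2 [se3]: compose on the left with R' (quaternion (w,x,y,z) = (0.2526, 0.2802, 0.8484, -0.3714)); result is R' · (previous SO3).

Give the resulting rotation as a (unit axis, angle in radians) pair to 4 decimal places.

source (pnp_recover): camera pose = R=[-0.5713 -0.7541 -0.3239; 0.1821 0.2683 -0.9460; 0.8002 -0.5995 -0.0159], t=(-0.2899, -0.5003, 4.1013)
after S1 (rot_of_se3): [-0.5713 -0.7541 -0.3239; 0.1821 0.2683 -0.9460; 0.8002 -0.5995 -0.0159]
after S2 (compose_so3): [0.7059 0.5852 -0.3991; -0.6787 0.3977 -0.6174; -0.2026 0.7067 0.6779]

rotation (axis_angle) = ((0.7192, -0.1067, -0.6865), 1.1693)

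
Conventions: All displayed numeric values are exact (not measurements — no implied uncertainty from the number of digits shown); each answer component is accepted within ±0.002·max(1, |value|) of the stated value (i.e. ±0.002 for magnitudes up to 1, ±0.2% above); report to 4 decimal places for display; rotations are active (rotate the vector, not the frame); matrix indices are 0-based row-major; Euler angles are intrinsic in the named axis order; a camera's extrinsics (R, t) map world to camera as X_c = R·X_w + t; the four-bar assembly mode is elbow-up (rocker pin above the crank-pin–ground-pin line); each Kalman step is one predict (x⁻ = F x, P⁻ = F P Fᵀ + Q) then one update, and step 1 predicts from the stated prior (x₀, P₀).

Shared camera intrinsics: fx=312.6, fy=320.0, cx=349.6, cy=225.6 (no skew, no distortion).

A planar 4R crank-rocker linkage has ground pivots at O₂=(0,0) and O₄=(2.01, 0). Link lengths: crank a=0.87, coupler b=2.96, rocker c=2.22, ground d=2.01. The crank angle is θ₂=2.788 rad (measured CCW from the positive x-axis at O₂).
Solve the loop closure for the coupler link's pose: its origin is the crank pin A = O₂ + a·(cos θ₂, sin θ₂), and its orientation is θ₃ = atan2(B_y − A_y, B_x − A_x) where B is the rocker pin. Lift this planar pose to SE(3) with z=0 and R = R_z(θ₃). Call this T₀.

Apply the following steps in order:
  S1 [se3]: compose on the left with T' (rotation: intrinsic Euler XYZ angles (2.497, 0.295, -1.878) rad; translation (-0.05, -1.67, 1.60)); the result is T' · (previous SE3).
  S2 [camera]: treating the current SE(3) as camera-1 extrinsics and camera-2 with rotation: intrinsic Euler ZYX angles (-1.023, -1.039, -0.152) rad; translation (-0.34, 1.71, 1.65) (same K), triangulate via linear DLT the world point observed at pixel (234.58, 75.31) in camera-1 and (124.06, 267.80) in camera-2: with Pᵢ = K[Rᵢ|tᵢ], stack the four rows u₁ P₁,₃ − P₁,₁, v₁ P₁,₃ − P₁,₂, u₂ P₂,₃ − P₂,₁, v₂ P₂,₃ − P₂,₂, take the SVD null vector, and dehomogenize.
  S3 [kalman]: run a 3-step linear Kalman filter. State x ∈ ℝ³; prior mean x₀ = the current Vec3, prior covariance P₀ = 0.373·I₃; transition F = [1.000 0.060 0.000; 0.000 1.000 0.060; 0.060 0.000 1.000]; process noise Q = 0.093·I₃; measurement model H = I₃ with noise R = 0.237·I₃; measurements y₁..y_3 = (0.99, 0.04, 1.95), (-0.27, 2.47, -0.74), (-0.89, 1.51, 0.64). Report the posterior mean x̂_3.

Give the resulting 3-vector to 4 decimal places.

source (fourbar_fk): coupler pose = R=[0.7788 -0.6273 0.0000; 0.6273 0.7788 0.0000; 0.0000 0.0000 1.0000], t=(-0.8162, 0.3013, 0.0000)
after S1 (compose_se3): R=[0.3468 0.8918 0.2907; 0.8083 -0.1269 -0.5749; -0.4758 0.4344 -0.7648], t=(0.4609, -2.1258, 2.1368)
after S2 (triangulate): (0.2812, -1.2219, -1.1262)
after S3 (kf_track): (-0.2537, 1.2830, 0.3660)

result = (-0.2537, 1.2830, 0.3660)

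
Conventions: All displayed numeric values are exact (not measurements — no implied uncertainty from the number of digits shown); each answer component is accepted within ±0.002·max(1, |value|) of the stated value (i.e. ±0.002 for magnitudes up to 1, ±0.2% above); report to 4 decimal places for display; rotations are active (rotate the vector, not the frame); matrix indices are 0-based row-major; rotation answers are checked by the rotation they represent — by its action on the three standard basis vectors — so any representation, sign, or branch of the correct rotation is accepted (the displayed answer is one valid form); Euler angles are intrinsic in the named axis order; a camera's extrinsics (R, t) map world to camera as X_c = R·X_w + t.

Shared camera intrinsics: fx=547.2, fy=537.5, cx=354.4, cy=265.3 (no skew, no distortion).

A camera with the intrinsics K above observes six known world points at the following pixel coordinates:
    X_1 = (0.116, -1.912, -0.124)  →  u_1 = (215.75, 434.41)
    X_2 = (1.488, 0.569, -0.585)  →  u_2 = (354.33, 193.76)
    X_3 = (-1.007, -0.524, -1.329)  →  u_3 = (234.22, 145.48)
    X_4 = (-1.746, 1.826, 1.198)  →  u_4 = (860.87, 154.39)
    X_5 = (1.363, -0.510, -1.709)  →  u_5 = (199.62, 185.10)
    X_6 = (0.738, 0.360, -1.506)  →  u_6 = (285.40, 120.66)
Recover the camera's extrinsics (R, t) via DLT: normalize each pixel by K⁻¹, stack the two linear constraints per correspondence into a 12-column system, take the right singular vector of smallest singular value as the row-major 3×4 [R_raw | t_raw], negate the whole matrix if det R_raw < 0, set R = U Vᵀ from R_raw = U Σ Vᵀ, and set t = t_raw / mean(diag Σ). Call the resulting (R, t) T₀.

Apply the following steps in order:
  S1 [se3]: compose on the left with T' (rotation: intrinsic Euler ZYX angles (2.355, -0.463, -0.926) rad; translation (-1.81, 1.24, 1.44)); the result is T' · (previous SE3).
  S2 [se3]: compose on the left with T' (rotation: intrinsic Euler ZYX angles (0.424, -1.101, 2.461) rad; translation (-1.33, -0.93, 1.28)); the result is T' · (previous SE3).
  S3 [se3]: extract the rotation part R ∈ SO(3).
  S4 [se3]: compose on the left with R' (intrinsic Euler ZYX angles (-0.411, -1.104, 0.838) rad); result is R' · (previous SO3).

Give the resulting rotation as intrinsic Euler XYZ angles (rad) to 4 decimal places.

source (pnp_recover): camera pose = R=[-0.2391 0.6654 0.7071; 0.0673 -0.7151 0.6957; 0.9687 0.2139 0.1262], t=(0.3900, -0.0500, 4.2500)
after S1 (compose_se3): R=[-0.2590 -0.0164 -0.9657; -0.8938 0.3830 0.2332; 0.3660 0.9236 -0.1138], t=(-3.6215, -1.7110, 3.9354)
after S2 (compose_se3): R=[0.3904 0.7423 -0.5445; 0.6857 -0.6291 -0.3661; -0.6143 -0.2305 -0.7546], t=(1.0082, -1.1326, -3.8212)
after S3 (rot_of_se3): [0.3904 0.7423 -0.5445; 0.6857 -0.6291 -0.3661; -0.6143 -0.2305 -0.7546]
after S4 (compose_so3): [0.4459 0.7156 0.5376; 0.8041 -0.5841 0.1105; 0.3931 0.3831 -0.8359]

rotation (euler_xyz) = (-3.0102, 0.5676, -1.0135)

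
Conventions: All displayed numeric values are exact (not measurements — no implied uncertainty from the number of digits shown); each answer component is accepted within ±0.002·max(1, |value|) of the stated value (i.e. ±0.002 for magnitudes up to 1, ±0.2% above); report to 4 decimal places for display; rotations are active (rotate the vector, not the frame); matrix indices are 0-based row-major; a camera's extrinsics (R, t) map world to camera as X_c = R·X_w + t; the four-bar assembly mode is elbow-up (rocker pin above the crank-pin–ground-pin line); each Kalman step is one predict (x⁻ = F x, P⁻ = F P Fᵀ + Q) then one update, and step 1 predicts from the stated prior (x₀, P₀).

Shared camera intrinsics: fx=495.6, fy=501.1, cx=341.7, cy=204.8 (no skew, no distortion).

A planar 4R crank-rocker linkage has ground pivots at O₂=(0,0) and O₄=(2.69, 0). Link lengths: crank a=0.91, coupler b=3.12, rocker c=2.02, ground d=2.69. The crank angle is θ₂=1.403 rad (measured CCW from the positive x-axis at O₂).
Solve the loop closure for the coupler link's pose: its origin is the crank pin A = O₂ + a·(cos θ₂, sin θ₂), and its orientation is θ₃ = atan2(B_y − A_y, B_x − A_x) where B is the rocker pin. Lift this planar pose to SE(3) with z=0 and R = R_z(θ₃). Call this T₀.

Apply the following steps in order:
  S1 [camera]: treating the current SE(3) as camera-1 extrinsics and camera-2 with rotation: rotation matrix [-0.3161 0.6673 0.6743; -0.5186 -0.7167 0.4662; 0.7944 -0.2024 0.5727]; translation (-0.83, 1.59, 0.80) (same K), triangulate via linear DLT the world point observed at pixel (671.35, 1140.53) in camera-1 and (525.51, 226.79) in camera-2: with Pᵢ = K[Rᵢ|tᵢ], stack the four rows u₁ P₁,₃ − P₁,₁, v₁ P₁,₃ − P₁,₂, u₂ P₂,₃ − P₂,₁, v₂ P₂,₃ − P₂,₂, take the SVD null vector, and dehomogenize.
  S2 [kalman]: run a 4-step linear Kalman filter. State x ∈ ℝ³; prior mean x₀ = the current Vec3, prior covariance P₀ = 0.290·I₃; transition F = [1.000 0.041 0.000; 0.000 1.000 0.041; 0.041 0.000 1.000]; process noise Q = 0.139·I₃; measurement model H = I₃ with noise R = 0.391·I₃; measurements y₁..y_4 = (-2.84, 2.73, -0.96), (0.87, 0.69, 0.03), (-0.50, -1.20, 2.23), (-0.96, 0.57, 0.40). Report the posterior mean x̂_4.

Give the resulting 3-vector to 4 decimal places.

source (fourbar_fk): coupler pose = R=[0.9375 -0.3479 0.0000; 0.3479 0.9375 0.0000; 0.0000 0.0000 1.0000], t=(0.1520, 0.8972, 0.0000)
after S1 (triangulate): (1.7935, 1.8944, 1.7657)
after S2 (kf_track): (-0.4981, 0.4518, 0.7693)

result = (-0.4981, 0.4518, 0.7693)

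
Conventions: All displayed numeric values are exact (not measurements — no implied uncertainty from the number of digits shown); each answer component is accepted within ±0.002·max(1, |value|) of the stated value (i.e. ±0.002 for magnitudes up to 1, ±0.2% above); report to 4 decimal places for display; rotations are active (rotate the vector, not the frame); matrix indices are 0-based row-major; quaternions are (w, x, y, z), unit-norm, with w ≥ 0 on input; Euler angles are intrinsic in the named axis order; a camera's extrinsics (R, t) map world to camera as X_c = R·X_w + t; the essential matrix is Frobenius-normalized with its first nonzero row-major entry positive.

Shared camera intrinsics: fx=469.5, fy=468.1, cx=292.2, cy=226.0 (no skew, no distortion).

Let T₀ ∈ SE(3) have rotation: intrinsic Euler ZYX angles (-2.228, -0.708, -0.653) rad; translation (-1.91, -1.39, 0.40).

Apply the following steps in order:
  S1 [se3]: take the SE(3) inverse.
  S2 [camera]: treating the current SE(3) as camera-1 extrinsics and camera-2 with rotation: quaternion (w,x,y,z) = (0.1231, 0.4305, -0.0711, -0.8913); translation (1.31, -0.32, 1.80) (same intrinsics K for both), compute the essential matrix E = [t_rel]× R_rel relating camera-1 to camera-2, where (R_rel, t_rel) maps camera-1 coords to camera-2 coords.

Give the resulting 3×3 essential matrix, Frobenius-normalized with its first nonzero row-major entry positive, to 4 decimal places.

after S1 (invert_se3): R=[-0.4641 -0.6014 0.6503; 0.3874 -0.7980 -0.4616; 0.7966 0.0378 0.6034], t=(-1.9825, -0.1846, 1.3326)
after S2 (essential): [0.2334 0.5698 -0.0786; 0.3892 -0.2602 0.4531; -0.3341 -0.2182 -0.1759]

matrix = [0.2334 0.5698 -0.0786; 0.3892 -0.2602 0.4531; -0.3341 -0.2182 -0.1759]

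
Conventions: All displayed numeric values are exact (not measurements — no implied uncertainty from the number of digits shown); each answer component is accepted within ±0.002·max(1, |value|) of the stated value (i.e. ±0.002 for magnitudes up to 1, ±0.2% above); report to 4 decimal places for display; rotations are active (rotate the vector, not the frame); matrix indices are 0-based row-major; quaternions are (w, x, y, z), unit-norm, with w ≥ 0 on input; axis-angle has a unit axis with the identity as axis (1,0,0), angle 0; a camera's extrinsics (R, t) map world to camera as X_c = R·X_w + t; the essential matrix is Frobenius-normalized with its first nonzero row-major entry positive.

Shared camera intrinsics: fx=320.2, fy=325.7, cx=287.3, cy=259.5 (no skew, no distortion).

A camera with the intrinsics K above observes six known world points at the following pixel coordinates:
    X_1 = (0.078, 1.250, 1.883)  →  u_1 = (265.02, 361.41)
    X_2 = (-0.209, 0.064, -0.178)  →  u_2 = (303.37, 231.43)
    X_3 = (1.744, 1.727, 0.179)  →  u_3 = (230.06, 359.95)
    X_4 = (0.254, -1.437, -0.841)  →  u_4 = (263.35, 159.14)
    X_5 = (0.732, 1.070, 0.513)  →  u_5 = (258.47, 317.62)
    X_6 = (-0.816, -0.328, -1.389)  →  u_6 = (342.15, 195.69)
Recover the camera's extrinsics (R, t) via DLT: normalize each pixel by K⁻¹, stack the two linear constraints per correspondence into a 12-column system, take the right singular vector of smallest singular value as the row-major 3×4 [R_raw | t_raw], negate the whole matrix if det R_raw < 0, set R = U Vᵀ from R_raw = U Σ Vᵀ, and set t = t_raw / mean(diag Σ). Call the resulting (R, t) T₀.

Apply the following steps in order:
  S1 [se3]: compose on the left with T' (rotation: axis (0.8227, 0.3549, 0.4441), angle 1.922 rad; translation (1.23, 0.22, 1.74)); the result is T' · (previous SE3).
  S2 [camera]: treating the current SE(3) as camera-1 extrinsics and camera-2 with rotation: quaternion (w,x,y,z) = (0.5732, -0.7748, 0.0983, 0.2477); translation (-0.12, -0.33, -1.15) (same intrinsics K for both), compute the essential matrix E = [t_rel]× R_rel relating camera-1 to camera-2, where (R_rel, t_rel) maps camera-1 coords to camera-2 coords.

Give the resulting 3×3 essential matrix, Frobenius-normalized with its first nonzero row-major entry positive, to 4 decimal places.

source (pnp_recover): camera pose = R=[-0.8859 0.3385 -0.3171; 0.2996 0.9395 0.1658; 0.3540 0.0519 -0.9338], t=(0.0000, -0.4200, 5.1493)
after S1 (compose_se3): R=[-0.2166 0.2112 -0.9531; -0.9679 0.0807 0.2379; 0.1272 0.9741 0.1869], t=(5.4848, -2.5935, 0.9199)
after S2 (essential): [0.0760 0.2388 -0.6100; 0.0361 0.1073 -0.2293; 0.2655 0.5955 0.2731]

matrix = [0.0760 0.2388 -0.6100; 0.0361 0.1073 -0.2293; 0.2655 0.5955 0.2731]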